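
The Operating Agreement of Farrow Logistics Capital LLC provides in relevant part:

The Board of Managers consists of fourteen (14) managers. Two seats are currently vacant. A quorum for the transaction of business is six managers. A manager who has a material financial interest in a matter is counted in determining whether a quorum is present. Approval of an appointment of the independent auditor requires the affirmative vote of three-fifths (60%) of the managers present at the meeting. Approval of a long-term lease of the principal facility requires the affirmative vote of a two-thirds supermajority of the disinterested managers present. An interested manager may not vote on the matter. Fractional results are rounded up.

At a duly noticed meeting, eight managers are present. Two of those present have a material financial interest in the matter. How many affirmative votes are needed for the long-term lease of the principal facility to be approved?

4

The long-term lease of the principal facility requires two-thirds of the disinterested managers present (8 − 2 = 6).
2/3 of 6 = 4.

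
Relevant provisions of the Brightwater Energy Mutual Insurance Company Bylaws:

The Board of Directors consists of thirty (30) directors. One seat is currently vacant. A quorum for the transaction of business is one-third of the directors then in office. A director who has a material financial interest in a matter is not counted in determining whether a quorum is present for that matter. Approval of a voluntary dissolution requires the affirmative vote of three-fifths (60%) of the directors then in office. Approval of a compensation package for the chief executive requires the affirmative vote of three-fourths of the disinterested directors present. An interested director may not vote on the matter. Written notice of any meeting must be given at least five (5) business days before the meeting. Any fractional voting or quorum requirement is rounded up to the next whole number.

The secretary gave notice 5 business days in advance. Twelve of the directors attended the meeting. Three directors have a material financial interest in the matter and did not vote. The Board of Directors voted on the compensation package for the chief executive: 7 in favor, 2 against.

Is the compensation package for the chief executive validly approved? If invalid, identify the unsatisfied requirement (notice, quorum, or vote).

Notice: 5 business days given; 5 required (5 ≥ 5). Satisfied.
Quorum: 12 present, but the 3 interested directors do not count, leaving 9. Quorum is 10. Not satisfied.
Vote: the compensation package for the chief executive requires three-fourths of the disinterested directors present (12 − 3 = 9). 3/4 of 9 = 6.75, rounded up to 7, so 7 affirmative votes are needed; 7 voted in favor. Satisfied. (Moot — without a quorum no business can be validly transacted.)

Invalid — quorum requirement not satisfied.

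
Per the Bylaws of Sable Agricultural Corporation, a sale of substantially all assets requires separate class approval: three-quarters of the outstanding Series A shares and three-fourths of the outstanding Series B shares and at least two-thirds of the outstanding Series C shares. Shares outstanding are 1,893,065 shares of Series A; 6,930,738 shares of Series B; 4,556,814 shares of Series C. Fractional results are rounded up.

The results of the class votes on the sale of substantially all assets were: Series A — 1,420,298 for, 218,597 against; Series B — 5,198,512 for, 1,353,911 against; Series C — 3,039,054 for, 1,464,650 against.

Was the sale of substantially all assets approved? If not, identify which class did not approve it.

Approved — every class gave the required vote.

Series A: 3/4 of 1893065 = 1419798.75, rounded up to 1419799; 1,419,799 required, 1,420,298 in favor — approved.
Series B: 3/4 of 6930738 = 5198053.50, rounded up to 5198054; 5,198,054 required, 5,198,512 in favor — approved.
Series C: 2/3 of 4556814 = 3037876; 3,037,876 required, 3,039,054 in favor — approved.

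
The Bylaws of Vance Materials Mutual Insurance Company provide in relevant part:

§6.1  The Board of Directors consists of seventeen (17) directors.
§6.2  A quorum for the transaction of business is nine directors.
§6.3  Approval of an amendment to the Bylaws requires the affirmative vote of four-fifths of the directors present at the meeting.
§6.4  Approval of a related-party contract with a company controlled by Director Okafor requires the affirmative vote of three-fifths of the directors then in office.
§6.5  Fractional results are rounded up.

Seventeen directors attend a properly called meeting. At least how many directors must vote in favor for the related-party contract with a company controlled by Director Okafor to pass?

The related-party contract with a company controlled by Director Okafor requires three-fifths of the directors then in office (17).
3/5 of 17 = 10.20, rounded up to 11.

11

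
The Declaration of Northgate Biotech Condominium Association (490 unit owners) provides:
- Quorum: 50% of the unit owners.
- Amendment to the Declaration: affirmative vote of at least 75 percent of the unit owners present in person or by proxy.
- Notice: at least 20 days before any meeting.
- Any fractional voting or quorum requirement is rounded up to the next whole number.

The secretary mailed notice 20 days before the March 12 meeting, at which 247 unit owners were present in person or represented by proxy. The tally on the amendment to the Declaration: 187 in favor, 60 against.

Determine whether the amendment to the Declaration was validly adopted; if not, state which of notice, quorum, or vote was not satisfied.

Valid — all requirements satisfied.

Notice: 20 days given; 20 required. Satisfied.
Quorum: 50% of 490 = 245; 247 present. Satisfied.
Vote: requires three-fourths of those present (247); 3/4 of 247 = 185.25, rounded up to 186, so 186 needed; 187 in favor. Satisfied.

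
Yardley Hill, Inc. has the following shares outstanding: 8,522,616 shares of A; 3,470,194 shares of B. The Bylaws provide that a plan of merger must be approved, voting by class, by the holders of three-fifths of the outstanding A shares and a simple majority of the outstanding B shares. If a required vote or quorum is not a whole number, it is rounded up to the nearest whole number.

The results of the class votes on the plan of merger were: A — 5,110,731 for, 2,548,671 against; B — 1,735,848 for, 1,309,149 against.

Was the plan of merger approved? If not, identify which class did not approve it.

Not approved — the A shares did not give the required vote.

A: 3/5 of 8522616 = 5113569.60, rounded up to 5113570; 5,113,570 required, 5,110,731 in favor — not approved.
B: a majority of 3470194 is 1735098; 1,735,098 required, 1,735,848 in favor — approved.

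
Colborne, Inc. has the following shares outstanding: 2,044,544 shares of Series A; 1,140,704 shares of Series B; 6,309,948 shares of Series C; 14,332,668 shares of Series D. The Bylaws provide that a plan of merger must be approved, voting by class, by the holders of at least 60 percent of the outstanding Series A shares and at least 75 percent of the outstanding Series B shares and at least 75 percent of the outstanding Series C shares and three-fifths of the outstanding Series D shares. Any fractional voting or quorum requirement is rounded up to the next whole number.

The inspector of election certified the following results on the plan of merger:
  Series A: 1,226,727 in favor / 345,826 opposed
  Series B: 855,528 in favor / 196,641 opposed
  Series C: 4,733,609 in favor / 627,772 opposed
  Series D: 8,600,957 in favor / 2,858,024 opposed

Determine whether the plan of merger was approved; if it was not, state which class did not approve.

Approved — every class gave the required vote.

Series A: 3/5 of 2044544 = 1226726.40, rounded up to 1226727; 1,226,727 required, 1,226,727 in favor — approved.
Series B: 3/4 of 1140704 = 855528; 855,528 required, 855,528 in favor — approved.
Series C: 3/4 of 6309948 = 4732461; 4,732,461 required, 4,733,609 in favor — approved.
Series D: 3/5 of 14332668 = 8599600.80, rounded up to 8599601; 8,599,601 required, 8,600,957 in favor — approved.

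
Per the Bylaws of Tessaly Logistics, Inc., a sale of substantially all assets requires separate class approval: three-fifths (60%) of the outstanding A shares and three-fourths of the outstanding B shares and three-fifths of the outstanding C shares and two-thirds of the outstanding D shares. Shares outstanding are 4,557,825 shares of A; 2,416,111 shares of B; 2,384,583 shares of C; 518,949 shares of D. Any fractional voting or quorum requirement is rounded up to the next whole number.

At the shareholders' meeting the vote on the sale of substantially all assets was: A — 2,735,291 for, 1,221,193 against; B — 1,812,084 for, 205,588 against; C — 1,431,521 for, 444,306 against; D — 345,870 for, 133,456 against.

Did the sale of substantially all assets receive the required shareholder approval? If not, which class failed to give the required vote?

Not approved — the D shares did not give the required vote.

A: 3/5 of 4557825 = 2734695; 2,734,695 required, 2,735,291 in favor — approved.
B: 3/4 of 2416111 = 1812083.25, rounded up to 1812084; 1,812,084 required, 1,812,084 in favor — approved.
C: 3/5 of 2384583 = 1430749.80, rounded up to 1430750; 1,430,750 required, 1,431,521 in favor — approved.
D: 2/3 of 518949 = 345966; 345,966 required, 345,870 in favor — not approved.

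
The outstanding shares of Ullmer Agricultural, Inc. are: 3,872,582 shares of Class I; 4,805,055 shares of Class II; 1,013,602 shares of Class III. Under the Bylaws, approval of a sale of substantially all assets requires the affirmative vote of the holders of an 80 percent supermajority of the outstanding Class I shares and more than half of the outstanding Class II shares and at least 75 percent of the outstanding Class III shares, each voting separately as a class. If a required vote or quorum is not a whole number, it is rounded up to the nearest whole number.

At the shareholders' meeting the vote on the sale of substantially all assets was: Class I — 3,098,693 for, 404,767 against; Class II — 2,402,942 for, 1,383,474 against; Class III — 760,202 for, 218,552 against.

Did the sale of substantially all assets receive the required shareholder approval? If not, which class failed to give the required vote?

Approved — every class gave the required vote.

Class I: 4/5 of 3872582 = 3098065.60, rounded up to 3098066; 3,098,066 required, 3,098,693 in favor — approved.
Class II: a majority of 4805055 is 2402528; 2,402,528 required, 2,402,942 in favor — approved.
Class III: 3/4 of 1013602 = 760201.50, rounded up to 760202; 760,202 required, 760,202 in favor — approved.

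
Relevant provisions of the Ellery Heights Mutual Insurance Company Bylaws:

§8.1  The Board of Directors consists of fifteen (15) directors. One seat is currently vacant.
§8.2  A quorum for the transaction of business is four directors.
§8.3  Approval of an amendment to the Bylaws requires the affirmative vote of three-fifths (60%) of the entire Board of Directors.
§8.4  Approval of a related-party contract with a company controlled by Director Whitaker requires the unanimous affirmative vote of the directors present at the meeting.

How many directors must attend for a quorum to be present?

4

The quorum is fixed at 4.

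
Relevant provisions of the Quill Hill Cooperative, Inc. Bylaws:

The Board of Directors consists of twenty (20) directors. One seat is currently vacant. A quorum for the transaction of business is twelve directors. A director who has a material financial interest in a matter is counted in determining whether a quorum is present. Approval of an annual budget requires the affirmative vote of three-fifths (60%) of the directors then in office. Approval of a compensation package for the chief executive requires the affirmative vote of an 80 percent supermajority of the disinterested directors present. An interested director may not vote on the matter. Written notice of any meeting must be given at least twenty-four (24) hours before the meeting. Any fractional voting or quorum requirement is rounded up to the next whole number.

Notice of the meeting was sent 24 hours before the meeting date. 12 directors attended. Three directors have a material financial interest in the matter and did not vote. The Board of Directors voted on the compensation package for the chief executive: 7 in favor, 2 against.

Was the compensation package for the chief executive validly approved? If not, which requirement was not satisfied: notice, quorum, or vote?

Notice: 24 hours given; 24 required (24 ≥ 24). Satisfied.
Quorum: 12 present (interested directors count toward quorum); quorum is 12. Satisfied.
Vote: the compensation package for the chief executive requires four-fifths of the disinterested directors present (12 − 3 = 9). 4/5 of 9 = 7.20, rounded up to 8, so 8 affirmative votes are needed; 7 voted in favor. Not satisfied.

Invalid — vote requirement not satisfied.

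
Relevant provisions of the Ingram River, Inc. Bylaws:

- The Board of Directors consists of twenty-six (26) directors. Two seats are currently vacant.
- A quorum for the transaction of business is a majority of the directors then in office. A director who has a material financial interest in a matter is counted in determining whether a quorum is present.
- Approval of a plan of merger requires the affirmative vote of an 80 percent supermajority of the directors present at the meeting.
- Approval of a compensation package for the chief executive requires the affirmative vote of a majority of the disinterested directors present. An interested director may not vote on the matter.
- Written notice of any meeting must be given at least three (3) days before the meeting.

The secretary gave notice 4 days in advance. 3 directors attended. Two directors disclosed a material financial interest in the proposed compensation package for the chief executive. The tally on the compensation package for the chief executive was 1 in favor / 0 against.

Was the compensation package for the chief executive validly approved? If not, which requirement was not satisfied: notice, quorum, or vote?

Notice: 4 days given; 3 required (4 ≥ 3). Satisfied.
Quorum: 3 present (interested directors count toward quorum); quorum is 13. Not satisfied.
Vote: the compensation package for the chief executive requires a majority of the disinterested directors present (3 − 2 = 1). A majority of 1 is 1, so 1 affirmative vote is needed; 1 voted in favor. Satisfied. (Moot — without a quorum no business can be validly transacted.)

Invalid — quorum requirement not satisfied.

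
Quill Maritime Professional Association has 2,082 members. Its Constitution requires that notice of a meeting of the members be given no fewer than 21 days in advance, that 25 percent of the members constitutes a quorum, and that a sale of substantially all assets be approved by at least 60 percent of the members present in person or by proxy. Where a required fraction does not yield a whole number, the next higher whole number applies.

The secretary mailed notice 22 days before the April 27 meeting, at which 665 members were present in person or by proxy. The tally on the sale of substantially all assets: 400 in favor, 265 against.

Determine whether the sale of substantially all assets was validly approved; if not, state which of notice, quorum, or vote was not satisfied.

Notice: 22 days given; 21 required. Satisfied.
Quorum: 25% of 2,082 = 520.50, rounded up to 521; 665 present. Satisfied.
Vote: requires three-fifths of those present (665); 3/5 of 665 = 399, so 399 needed; 400 in favor. Satisfied.

Valid — all requirements satisfied.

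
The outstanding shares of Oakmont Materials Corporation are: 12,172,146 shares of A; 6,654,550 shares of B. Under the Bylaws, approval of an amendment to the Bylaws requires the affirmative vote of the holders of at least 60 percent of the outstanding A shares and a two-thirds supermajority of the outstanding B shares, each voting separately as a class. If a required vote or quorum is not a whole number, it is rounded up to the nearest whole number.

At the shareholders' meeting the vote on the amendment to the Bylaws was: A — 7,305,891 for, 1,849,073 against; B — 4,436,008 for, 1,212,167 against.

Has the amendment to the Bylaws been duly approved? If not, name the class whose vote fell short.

Not approved — the B shares did not give the required vote.

A: 3/5 of 12172146 = 7303287.60, rounded up to 7303288; 7,303,288 required, 7,305,891 in favor — approved.
B: 2/3 of 6654550 = 4436366.67, rounded up to 4436367; 4,436,367 required, 4,436,008 in favor — not approved.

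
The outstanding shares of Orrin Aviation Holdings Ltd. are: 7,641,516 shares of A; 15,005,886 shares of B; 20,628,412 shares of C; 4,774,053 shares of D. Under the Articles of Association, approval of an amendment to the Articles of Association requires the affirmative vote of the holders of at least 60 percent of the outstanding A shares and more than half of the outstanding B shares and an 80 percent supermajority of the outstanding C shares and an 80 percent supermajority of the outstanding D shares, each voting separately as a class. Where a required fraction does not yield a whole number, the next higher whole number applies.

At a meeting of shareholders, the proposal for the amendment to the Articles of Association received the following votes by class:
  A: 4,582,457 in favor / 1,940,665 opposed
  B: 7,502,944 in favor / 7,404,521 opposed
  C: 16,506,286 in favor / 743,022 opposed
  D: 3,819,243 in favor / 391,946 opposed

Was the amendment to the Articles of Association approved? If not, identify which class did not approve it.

Not approved — the A shares did not give the required vote.

A: 3/5 of 7641516 = 4584909.60, rounded up to 4584910; 4,584,910 required, 4,582,457 in favor — not approved.
B: a majority of 15005886 is 7502944; 7,502,944 required, 7,502,944 in favor — approved.
C: 4/5 of 20628412 = 16502729.60, rounded up to 16502730; 16,502,730 required, 16,506,286 in favor — approved.
D: 4/5 of 4774053 = 3819242.40, rounded up to 3819243; 3,819,243 required, 3,819,243 in favor — approved.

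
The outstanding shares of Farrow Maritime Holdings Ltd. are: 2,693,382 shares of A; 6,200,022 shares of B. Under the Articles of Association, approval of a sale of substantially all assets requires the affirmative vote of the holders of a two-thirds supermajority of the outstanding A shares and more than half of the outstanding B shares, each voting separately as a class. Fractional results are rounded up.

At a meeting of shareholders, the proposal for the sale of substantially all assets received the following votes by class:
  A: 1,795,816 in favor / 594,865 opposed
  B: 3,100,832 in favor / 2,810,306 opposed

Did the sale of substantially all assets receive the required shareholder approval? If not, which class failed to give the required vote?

Approved — every class gave the required vote.

A: 2/3 of 2693382 = 1795588; 1,795,588 required, 1,795,816 in favor — approved.
B: a majority of 6200022 is 3100012; 3,100,012 required, 3,100,832 in favor — approved.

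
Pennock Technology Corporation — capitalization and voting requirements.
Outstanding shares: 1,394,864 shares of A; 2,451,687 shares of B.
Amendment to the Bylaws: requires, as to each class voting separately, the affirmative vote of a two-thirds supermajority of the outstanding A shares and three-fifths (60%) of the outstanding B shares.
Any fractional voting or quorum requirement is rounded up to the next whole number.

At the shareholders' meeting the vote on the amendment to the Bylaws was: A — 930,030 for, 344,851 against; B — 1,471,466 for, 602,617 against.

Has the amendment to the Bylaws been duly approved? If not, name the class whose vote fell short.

Approved — every class gave the required vote.

A: 2/3 of 1394864 = 929909.33, rounded up to 929910; 929,910 required, 930,030 in favor — approved.
B: 3/5 of 2451687 = 1471012.20, rounded up to 1471013; 1,471,013 required, 1,471,466 in favor — approved.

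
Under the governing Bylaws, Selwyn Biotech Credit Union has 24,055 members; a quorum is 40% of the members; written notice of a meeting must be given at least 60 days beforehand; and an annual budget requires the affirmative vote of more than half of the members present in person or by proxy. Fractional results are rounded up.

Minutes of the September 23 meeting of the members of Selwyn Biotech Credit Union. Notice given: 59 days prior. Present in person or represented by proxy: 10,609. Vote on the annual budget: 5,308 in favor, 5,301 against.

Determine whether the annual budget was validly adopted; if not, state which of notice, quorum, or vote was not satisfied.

Invalid — notice requirement not satisfied.

Notice: 59 days given; 60 required. Not satisfied.
Quorum: 40% of 24,055 = 9,622; 10,609 present. Satisfied.
Vote: requires a majority of those present (10,609); a majority of 10609 is 5305, so 5,305 needed; 5,308 in favor. Satisfied.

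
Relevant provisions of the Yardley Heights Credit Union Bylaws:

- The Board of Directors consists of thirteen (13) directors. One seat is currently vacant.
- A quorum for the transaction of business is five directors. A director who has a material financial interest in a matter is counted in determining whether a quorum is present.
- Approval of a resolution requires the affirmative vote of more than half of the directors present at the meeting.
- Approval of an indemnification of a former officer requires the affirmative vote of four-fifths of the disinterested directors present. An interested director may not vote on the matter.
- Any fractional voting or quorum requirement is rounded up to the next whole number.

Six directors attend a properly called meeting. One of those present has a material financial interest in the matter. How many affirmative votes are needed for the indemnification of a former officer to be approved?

4

The indemnification of a former officer requires four-fifths of the disinterested directors present (6 − 1 = 5).
4/5 of 5 = 4.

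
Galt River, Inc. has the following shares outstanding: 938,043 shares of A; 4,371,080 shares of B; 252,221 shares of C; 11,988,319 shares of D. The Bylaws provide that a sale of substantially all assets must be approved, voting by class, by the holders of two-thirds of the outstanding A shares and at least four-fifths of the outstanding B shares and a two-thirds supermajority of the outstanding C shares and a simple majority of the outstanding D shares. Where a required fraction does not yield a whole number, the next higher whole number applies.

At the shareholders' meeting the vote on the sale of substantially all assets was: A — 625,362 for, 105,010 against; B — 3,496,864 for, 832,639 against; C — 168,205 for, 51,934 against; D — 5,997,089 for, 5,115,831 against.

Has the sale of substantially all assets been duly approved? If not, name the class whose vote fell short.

Approved — every class gave the required vote.

A: 2/3 of 938043 = 625362; 625,362 required, 625,362 in favor — approved.
B: 4/5 of 4371080 = 3496864; 3,496,864 required, 3,496,864 in favor — approved.
C: 2/3 of 252221 = 168147.33, rounded up to 168148; 168,148 required, 168,205 in favor — approved.
D: a majority of 11988319 is 5994160; 5,994,160 required, 5,997,089 in favor — approved.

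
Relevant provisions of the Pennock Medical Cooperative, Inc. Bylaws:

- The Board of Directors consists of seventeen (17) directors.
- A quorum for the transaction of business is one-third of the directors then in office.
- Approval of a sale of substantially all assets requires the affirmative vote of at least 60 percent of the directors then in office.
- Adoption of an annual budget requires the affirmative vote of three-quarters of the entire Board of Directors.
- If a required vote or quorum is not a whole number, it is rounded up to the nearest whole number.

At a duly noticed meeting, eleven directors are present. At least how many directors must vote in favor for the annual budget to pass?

The annual budget requires three-fourths of the entire Board of Directors (17).
3/4 of 17 = 12.75, rounded up to 13.
(Only 11 can vote, so the annual budget cannot pass at this meeting, but the required vote is still 13.)

13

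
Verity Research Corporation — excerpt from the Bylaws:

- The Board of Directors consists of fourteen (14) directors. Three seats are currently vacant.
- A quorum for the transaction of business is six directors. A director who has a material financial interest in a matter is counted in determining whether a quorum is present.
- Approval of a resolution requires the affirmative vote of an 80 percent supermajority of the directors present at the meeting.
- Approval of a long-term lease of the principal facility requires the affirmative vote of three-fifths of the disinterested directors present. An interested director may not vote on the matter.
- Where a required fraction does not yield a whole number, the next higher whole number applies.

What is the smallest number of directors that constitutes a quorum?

The quorum is fixed at 6.

6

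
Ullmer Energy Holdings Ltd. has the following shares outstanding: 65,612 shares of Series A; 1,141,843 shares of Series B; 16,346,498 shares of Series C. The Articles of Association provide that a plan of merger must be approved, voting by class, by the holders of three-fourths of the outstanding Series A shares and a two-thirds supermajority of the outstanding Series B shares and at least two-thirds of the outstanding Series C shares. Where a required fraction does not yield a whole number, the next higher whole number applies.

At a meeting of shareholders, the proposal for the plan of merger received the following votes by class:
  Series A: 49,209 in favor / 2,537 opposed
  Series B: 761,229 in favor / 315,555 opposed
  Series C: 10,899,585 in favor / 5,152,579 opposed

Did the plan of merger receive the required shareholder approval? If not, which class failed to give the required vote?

Series A: 3/4 of 65612 = 49209; 49,209 required, 49,209 in favor — approved.
Series B: 2/3 of 1141843 = 761228.67, rounded up to 761229; 761,229 required, 761,229 in favor — approved.
Series C: 2/3 of 16346498 = 10897665.33, rounded up to 10897666; 10,897,666 required, 10,899,585 in favor — approved.

Approved — every class gave the required vote.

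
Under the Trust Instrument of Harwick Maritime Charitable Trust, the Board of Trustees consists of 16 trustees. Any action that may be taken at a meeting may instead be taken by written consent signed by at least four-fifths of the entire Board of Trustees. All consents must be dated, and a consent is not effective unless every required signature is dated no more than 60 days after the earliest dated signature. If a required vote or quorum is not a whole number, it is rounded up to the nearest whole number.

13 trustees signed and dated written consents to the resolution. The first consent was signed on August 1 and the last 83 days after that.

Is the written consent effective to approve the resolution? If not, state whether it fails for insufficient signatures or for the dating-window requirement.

Not effective — dating-window requirement not satisfied.

Signatures required: at least four-fifths of 16 — 4/5 of 16 = 12.80, rounded up to 13, so 13 needed; 13 signed. Sufficient.
Dating window: the latest signature is 83 days after the earliest; the limit is 60 days. Outside the window.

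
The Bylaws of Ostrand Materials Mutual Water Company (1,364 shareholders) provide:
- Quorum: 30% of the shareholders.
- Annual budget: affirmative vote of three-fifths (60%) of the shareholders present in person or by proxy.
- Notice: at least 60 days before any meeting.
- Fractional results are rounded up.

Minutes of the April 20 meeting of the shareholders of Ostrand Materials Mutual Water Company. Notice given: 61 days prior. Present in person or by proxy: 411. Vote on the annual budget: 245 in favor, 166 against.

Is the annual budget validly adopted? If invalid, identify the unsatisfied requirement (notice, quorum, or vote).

Invalid — vote requirement not satisfied.

Notice: 61 days given; 60 required. Satisfied.
Quorum: 30% of 1,364 = 409.20, rounded up to 410; 411 present. Satisfied.
Vote: requires three-fifths of those present (411); 3/5 of 411 = 246.60, rounded up to 247, so 247 needed; 245 in favor. Not satisfied.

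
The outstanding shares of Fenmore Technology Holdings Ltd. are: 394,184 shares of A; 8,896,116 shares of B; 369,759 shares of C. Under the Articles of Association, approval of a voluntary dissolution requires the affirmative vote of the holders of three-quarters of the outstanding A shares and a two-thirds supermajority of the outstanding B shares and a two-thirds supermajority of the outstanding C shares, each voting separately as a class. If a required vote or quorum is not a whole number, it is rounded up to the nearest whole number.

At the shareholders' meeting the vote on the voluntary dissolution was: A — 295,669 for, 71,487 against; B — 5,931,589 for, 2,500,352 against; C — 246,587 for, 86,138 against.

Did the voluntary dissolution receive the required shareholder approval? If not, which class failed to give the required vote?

Approved — every class gave the required vote.

A: 3/4 of 394184 = 295638; 295,638 required, 295,669 in favor — approved.
B: 2/3 of 8896116 = 5930744; 5,930,744 required, 5,931,589 in favor — approved.
C: 2/3 of 369759 = 246506; 246,506 required, 246,587 in favor — approved.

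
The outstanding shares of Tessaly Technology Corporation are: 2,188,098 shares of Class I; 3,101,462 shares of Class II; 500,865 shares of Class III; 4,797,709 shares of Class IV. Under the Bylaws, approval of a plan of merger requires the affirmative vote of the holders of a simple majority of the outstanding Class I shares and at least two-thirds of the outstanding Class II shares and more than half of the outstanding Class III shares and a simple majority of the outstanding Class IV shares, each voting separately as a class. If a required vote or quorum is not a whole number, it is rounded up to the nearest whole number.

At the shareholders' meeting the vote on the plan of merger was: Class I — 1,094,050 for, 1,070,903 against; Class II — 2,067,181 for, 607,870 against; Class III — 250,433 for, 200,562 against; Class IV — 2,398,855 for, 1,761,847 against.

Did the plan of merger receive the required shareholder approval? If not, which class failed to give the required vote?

Not approved — the Class II shares did not give the required vote.

Class I: a majority of 2188098 is 1094050; 1,094,050 required, 1,094,050 in favor — approved.
Class II: 2/3 of 3101462 = 2067641.33, rounded up to 2067642; 2,067,642 required, 2,067,181 in favor — not approved.
Class III: a majority of 500865 is 250433; 250,433 required, 250,433 in favor — approved.
Class IV: a majority of 4797709 is 2398855; 2,398,855 required, 2,398,855 in favor — approved.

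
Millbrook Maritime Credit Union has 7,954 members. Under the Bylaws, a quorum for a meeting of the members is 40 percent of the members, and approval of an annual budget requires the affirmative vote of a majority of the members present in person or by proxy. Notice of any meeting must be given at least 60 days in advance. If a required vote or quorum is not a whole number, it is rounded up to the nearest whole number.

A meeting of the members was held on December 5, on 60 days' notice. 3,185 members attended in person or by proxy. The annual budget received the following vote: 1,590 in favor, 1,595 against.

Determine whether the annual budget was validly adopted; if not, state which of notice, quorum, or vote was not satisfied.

Notice: 60 days given; 60 required. Satisfied.
Quorum: 40% of 7,954 = 3,181.60, rounded up to 3,182; 3,185 present. Satisfied.
Vote: requires a majority of those present (3,185); a majority of 3185 is 1593, so 1,593 needed; 1,590 in favor. Not satisfied.

Invalid — vote requirement not satisfied.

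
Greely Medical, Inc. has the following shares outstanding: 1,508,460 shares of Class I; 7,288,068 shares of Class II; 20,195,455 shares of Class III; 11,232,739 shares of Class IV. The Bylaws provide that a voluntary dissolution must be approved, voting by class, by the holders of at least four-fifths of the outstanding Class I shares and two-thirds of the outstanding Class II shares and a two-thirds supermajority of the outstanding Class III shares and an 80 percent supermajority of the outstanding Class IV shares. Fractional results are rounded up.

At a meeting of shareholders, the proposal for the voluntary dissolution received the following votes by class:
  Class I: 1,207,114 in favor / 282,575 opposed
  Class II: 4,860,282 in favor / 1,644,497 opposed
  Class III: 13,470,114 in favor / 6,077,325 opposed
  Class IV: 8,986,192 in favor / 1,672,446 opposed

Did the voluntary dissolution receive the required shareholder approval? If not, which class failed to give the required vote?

Approved — every class gave the required vote.

Class I: 4/5 of 1508460 = 1206768; 1,206,768 required, 1,207,114 in favor — approved.
Class II: 2/3 of 7288068 = 4858712; 4,858,712 required, 4,860,282 in favor — approved.
Class III: 2/3 of 20195455 = 13463636.67, rounded up to 13463637; 13,463,637 required, 13,470,114 in favor — approved.
Class IV: 4/5 of 11232739 = 8986191.20, rounded up to 8986192; 8,986,192 required, 8,986,192 in favor — approved.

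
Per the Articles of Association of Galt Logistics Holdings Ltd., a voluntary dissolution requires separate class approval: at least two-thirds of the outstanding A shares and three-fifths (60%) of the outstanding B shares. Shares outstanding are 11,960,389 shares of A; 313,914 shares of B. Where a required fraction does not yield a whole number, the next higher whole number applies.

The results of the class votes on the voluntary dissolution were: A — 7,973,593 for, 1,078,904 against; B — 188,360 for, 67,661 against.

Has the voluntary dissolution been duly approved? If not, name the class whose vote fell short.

Approved — every class gave the required vote.

A: 2/3 of 11960389 = 7973592.67, rounded up to 7973593; 7,973,593 required, 7,973,593 in favor — approved.
B: 3/5 of 313914 = 188348.40, rounded up to 188349; 188,349 required, 188,360 in favor — approved.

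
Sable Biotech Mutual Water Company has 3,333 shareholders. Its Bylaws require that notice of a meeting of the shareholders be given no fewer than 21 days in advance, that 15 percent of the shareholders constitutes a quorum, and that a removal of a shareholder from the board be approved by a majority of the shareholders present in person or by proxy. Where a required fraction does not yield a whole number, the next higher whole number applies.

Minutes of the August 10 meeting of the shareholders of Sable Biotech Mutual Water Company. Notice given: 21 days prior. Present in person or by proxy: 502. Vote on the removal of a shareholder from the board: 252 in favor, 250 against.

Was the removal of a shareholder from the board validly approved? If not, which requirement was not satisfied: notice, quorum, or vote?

Valid — all requirements satisfied.

Notice: 21 days given; 21 required. Satisfied.
Quorum: 15% of 3,333 = 499.95, rounded up to 500; 502 present. Satisfied.
Vote: requires a majority of those present (502); a majority of 502 is 252, so 252 needed; 252 in favor. Satisfied.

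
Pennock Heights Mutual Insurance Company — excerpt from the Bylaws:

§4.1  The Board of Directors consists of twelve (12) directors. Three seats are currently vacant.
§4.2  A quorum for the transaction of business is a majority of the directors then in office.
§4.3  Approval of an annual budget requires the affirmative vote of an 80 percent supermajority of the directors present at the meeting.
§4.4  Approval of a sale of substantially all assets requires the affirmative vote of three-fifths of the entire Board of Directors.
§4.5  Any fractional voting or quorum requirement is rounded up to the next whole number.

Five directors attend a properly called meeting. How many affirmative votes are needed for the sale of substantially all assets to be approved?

The sale of substantially all assets requires three-fifths of the entire Board of Directors (12).
3/5 of 12 = 7.20, rounded up to 8.
(Only 5 can vote, so the sale of substantially all assets cannot pass at this meeting, but the required vote is still 8.)

8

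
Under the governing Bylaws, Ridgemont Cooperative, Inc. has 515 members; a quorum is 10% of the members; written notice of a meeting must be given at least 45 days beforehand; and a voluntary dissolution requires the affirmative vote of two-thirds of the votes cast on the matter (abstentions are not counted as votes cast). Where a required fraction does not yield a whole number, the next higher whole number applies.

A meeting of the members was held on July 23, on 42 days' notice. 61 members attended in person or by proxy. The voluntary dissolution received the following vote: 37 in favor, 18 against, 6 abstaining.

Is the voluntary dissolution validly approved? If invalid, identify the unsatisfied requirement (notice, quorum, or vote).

Invalid — notice requirement not satisfied.

Notice: 42 days given; 45 required. Not satisfied.
Quorum: 10% of 515 = 51.50, rounded up to 52; 61 present. Satisfied.
Vote: requires two-thirds of the votes cast (61 − 6 abstaining = 55); 2/3 of 55 = 36.67, rounded up to 37, so 37 needed; 37 in favor. Satisfied.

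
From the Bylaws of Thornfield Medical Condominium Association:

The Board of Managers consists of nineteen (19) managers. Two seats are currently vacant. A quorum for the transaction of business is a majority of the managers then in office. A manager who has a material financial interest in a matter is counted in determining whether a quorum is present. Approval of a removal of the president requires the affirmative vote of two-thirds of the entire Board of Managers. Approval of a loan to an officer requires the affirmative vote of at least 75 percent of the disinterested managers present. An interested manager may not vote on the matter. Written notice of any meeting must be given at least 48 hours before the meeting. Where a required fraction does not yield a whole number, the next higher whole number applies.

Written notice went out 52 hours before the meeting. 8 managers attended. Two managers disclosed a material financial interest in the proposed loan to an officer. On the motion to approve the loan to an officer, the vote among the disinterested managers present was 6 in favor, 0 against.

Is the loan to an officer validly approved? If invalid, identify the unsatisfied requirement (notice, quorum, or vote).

Notice: 52 hours given; 48 required (52 ≥ 48). Satisfied.
Quorum: 8 present (interested managers count toward quorum); quorum is 9. Not satisfied.
Vote: the loan to an officer requires three-fourths of the disinterested managers present (8 − 2 = 6). 3/4 of 6 = 4.50, rounded up to 5, so 5 affirmative votes are needed; 6 voted in favor. Satisfied. (Moot — without a quorum no business can be validly transacted.)

Invalid — quorum requirement not satisfied.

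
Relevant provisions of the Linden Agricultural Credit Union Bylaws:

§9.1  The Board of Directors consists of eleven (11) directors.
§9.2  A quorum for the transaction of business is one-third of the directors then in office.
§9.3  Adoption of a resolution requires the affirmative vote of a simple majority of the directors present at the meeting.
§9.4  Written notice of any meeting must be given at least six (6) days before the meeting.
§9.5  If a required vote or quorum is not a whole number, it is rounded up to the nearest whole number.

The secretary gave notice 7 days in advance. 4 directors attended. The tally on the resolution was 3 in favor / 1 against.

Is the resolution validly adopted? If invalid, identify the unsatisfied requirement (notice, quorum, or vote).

Valid — all requirements satisfied.

Notice: 7 days given; 6 required (7 ≥ 6). Satisfied.
Quorum: 4 present; quorum is 4. Satisfied.
Vote: the resolution requires a majority of the directors present (4). A majority of 4 is 3, so 3 affirmative votes are needed; 3 voted in favor. Satisfied.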